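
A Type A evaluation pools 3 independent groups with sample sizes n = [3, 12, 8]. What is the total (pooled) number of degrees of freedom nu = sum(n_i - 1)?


nu = sum_i (n_i - 1)
nu = ((3 - 1) + (12 - 1) + (8 - 1))
nu = 2 + 11 + 7
nu = 20

20


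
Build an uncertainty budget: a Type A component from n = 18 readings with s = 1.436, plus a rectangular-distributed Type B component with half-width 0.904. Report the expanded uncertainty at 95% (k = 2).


u_A = s / sqrt(n) = 1.436 / sqrt(18) = 0.33846845
u_B = half_width / sqrt(3) = 0.904 / sqrt(3) = 0.52192464
uc = sqrt(u_A^2 + u_B^2) = sqrt(0.33846845^2 + 0.52192464^2) = 0.62206609
U = k * uc = 2 * 0.62206609
U = 1.2441

1.2441


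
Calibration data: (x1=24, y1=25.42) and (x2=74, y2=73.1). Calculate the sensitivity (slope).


slope = (y2 - y1) / (x2 - x1)
= (73.1 - 25.42) / (74 - 24)
= 47.6800 / 50
= 0.9536

0.9536


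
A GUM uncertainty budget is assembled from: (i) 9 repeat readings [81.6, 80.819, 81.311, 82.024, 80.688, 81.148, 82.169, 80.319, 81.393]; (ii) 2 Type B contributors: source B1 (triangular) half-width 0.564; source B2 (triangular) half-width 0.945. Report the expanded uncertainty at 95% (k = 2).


mean = (81.6 + 80.819 + 81.311 + 82.024 + 80.688 + 81.148 + 82.169 + 80.319 + 81.393) / 9 = 81.27455556
s = sqrt(sum((x - mean)^2)/(n-1)) = 0.6086512
u_A = s / sqrt(n) = 0.6086512 / sqrt(9) = 0.20288373
u_B1 = 0.564 / sqrt(6) = 0.23025204
u_B2 = 0.945 / sqrt(6) = 0.38579463
uc = sqrt(0.20288373^2 + 0.23025204^2 + 0.38579463^2) = 0.49296583
U = k * uc = 2 * 0.49296583
U = 0.9859

0.9859


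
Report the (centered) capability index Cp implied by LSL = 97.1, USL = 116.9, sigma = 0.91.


Cp = (USL - LSL) / (6 * sigma)
= (116.9 - 97.1) / (6 * 0.91)
= 19.8000 / 5.4600
= 3.6264

3.6264


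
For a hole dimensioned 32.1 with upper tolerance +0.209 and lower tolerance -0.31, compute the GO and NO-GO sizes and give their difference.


GO = nominal - lower_tol (smallest hole = maximum material condition)
GO = 32.1 - 0.31 = 31.79
NO-GO = nominal + upper_tol (largest hole = least material condition)
NO-GO = 32.1 + 0.209 = 32.309
spread = NO-GO - GO = 32.309 - 31.79 = 0.5190

0.5190


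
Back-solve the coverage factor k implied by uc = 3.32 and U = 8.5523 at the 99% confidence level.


k = U / uc
k = 8.5523 / 3.32
k = 2.576

2.576


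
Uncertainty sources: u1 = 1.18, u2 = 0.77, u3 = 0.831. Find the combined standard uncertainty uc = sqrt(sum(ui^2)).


uc = sqrt(1.18^2 + 0.77^2 + 0.831^2)
uc = sqrt(2.675861)
uc = 1.6358

1.6358


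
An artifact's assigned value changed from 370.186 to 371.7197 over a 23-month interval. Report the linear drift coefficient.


rate = (v2 - v1) / months
= (371.7197 - 370.186) / 23
= 1.5337 / 23
= 0.0667

0.0667


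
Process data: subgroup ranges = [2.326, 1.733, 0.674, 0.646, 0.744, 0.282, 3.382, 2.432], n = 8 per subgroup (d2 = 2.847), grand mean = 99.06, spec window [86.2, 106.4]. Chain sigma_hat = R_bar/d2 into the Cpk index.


R_bar = (2.326 + 1.733 + 0.674 + 0.646 + 0.744 + 0.282 + 3.382 + 2.432) / 8 = 1.527375
sigma = R_bar / d2 = 1.527375 / 2.847 = 0.53648577
Cp = (USL - LSL)/(6*sigma) = (106.4 - 86.2)/(6*0.53648577) = 6.2754
Cpu = (106.4 - 99.06)/(3*0.53648577) = 4.5605
Cpl = (99.06 - 86.2)/(3*0.53648577) = 7.9903
Cpk = min(Cpu, Cpl) = 4.5605

4.5605


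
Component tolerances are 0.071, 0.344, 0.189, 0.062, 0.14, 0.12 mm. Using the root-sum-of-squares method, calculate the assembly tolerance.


RSS = sqrt(0.071^2 + 0.344^2 + 0.189^2 + 0.062^2 + 0.14^2 + 0.12^2)
= sqrt(0.196942)
= 0.4438

0.4438


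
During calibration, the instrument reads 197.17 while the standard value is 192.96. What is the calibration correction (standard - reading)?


Correction = standard - reading
= 192.96 - 197.17
= -4.2100

-4.2100


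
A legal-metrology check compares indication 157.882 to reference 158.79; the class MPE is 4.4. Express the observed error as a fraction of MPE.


e = indication - reference = 157.882 - 158.79 = -0.9080
|e| = 0.9080
ratio = |e| / MPE = 0.9080 / 4.4
ratio = 0.2064

0.2064


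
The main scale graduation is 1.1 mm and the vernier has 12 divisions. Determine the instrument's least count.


LC = MSD / n_div
= 1.1 / 12
= 0.0917

0.0917


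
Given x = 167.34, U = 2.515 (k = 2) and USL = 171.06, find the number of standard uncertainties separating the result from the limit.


u = U / k = 2.515 / 2 = 1.2575
margin = |USL - x| = |171.06 - 167.34| = 3.72
z = margin / u = 3.72 / 1.2575
z = 2.9583

2.9583


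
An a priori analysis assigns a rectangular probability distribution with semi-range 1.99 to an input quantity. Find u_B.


u_B = half_width / sqrt(3)
u_B = 1.99 / 1.7320508
u_B = 1.1489

1.1489


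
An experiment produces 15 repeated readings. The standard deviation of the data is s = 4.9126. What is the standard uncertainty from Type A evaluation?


u_A = s / sqrt(n)
u_A = 4.9126 / sqrt(15)
u_A = 4.9126 / 3.8729833
u_A = 1.2684

1.2684


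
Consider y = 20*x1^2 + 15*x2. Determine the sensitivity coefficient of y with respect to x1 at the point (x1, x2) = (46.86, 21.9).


y = 20*x1^2 + 15*x2
dy/dx1 = 2*20*x1
Evaluate at x1 = 46.86: c1 = 40 * 46.86
c1 = 1874.4000

1874.4000


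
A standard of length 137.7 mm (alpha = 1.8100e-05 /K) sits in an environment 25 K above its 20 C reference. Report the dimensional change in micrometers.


dL = L * alpha * dT
= 137.7 * 1.8100e-05 * 25
= 0.0623092 mm
dL_um = 0.0623092 * 1000 = 62.3092 um

62.3092


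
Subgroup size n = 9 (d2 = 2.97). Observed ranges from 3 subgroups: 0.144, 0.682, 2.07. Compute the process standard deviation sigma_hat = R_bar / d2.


R_bar = (0.144 + 0.682 + 2.07) / 3
R_bar = 2.896 / 3 = 0.96533333
sigma_hat = R_bar / d2 = 0.96533333 / 2.97 = 0.3250

0.3250


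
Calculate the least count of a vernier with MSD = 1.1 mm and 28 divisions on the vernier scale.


LC = MSD / n_div
= 1.1 / 28
= 0.0393

0.0393


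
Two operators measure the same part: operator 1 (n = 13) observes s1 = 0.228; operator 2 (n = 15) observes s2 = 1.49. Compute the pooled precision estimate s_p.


s_p = sqrt(((n1-1)*s1^2 + (n2-1)*s2^2) / (n1+n2-2))
numerator = (13-1)*0.228^2 + (15-1)*1.49^2 = 0.623808 + 31.0814 = 31.705208
denominator = 13 + 15 - 2 = 26
s_p^2 = 31.705208 / 26 = 1.2194311
s_p = sqrt(1.2194311) = 1.1043

1.1043


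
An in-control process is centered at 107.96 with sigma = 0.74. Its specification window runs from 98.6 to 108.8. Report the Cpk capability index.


Cpu = (USL - mean) / (3*sigma) = (108.8 - 107.96) / (3*0.74) = 0.3784
Cpl = (mean - LSL) / (3*sigma) = (107.96 - 98.6) / (3*0.74) = 4.2162
Cpk = min(Cpu, Cpl) = 0.3784

0.3784


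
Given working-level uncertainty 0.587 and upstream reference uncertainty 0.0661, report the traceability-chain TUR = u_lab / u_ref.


TUR = u_lab / u_ref
= 0.587 / 0.0661
= 8.8805

8.8805


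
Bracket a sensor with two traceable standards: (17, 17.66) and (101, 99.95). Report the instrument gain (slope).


slope = (y2 - y1) / (x2 - x1)
= (99.95 - 17.66) / (101 - 17)
= 82.2900 / 84
= 0.9796

0.9796


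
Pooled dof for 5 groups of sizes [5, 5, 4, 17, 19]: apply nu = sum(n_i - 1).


nu = sum_i (n_i - 1)
nu = ((5 - 1) + (5 - 1) + (4 - 1) + (17 - 1) + (19 - 1))
nu = 4 + 4 + 3 + 16 + 18
nu = 45

45


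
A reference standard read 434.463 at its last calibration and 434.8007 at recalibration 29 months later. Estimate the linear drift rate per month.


rate = (v2 - v1) / months
= (434.8007 - 434.463) / 29
= 0.3377 / 29
= 0.0116

0.0116


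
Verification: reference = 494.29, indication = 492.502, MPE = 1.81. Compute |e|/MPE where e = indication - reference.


e = indication - reference = 492.502 - 494.29 = -1.7880
|e| = 1.7880
ratio = |e| / MPE = 1.7880 / 1.81
ratio = 0.9878

0.9878


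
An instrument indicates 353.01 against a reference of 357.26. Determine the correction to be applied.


Correction = standard - reading
= 357.26 - 353.01
= 4.2500

4.2500


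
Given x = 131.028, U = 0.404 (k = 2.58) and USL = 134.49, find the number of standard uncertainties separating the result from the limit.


u = U / k = 0.404 / 2.58 = 0.15658915
margin = |USL - x| = |134.49 - 131.028| = 3.462
z = margin / u = 3.462 / 0.15658915
z = 22.1088

22.1088


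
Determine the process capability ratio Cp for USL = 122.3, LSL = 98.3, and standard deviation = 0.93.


Cp = (USL - LSL) / (6 * sigma)
= (122.3 - 98.3) / (6 * 0.93)
= 24.0000 / 5.5800
= 4.3011

4.3011


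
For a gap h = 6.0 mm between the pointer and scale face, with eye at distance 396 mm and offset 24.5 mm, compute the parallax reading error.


error = h * offset / d
= 6.0 * 24.5 / 396
= 0.3712

0.3712


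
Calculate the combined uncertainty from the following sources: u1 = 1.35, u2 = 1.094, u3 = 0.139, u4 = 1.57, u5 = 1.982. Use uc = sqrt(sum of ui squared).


uc = sqrt(1.35^2 + 1.094^2 + 0.139^2 + 1.57^2 + 1.982^2)
uc = sqrt(9.431881)
uc = 3.0711

3.0711


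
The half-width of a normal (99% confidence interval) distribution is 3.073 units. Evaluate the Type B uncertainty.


u_B = half_width / 2.576
u_B = 3.073 / 2.576
u_B = 1.1929

1.1929


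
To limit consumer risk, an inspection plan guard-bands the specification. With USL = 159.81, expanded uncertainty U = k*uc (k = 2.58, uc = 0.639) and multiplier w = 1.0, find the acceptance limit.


U = k * uc = 2.58 * 0.639 = 1.64862
guard band g = w * U = 1.0 * 1.64862 = 1.64862
AL = USL - g = 159.81 - 1.64862
AL = 158.1614

158.1614


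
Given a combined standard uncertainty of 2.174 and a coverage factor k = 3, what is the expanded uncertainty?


U = k * uc
U = 3 * 2.174
U = 6.5220

6.5220


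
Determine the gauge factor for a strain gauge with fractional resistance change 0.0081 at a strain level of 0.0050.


GF = (dR/R) / epsilon
= 0.0081 / 0.0050
= 1.6200

1.6200


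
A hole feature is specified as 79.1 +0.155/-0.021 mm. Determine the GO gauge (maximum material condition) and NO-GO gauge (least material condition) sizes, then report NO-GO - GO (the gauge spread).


GO = nominal - lower_tol (smallest hole = maximum material condition)
GO = 79.1 - 0.021 = 79.079
NO-GO = nominal + upper_tol (largest hole = least material condition)
NO-GO = 79.1 + 0.155 = 79.255
spread = NO-GO - GO = 79.255 - 79.079 = 0.1760

0.1760


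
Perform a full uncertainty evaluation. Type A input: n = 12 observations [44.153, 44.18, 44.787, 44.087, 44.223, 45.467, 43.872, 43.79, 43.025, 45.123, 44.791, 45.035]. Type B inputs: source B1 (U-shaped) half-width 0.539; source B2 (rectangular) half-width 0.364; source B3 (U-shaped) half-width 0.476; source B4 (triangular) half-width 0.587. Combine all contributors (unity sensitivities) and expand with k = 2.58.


mean = (44.153 + 44.18 + 44.787 + 44.087 + 44.223 + 45.467 + 43.872 + 43.79 + 43.025 + 45.123 + 44.791 + 45.035) / 12 = 44.37775
s = sqrt(sum((x - mean)^2)/(n-1)) = 0.68366447
u_A = s / sqrt(n) = 0.68366447 / sqrt(12) = 0.19735693
u_B1 = 0.539 / sqrt(2) = 0.38113056
u_B2 = 0.364 / sqrt(3) = 0.2101555
u_B3 = 0.476 / sqrt(2) = 0.33658283
u_B4 = 0.587 / sqrt(6) = 0.23964175
uc = sqrt(0.19735693^2 + 0.38113056^2 + 0.2101555^2 + 0.33658283^2 + 0.23964175^2) = 0.6317371
U = k * uc = 2.58 * 0.6317371
U = 1.6299

1.6299


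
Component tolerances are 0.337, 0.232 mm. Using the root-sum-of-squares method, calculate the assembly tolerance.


RSS = sqrt(0.337^2 + 0.232^2)
= sqrt(0.167393)
= 0.4091

0.4091


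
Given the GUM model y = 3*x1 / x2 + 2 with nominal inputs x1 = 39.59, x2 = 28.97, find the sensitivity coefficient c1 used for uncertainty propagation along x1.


y = 3*x1 / x2 + 2
dy/dx1 = 3/x2
Evaluate at x2 = 28.97: c1 = 3 / 28.97
c1 = 0.1036

0.1036


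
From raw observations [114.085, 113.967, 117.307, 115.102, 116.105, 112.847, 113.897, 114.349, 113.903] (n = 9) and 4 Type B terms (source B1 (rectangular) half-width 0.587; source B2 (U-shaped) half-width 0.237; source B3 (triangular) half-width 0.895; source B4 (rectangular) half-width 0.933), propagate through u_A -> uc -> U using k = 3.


mean = (114.085 + 113.967 + 117.307 + 115.102 + 116.105 + 112.847 + 113.897 + 114.349 + 113.903) / 9 = 114.618
s = sqrt(sum((x - mean)^2)/(n-1)) = 1.3520311
u_A = s / sqrt(n) = 1.3520311 / sqrt(9) = 0.45067703
u_B1 = 0.587 / sqrt(3) = 0.33890461
u_B2 = 0.237 / sqrt(2) = 0.16758431
u_B3 = 0.895 / sqrt(6) = 0.36538222
u_B4 = 0.933 / sqrt(3) = 0.5386678
uc = sqrt(0.45067703^2 + 0.33890461^2 + 0.16758431^2 + 0.36538222^2 + 0.5386678^2) = 0.87733562
U = k * uc = 3 * 0.87733562
U = 2.6320

2.6320


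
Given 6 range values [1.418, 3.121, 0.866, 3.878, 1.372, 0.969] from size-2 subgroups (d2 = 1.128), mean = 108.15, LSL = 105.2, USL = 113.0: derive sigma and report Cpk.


R_bar = (1.418 + 3.121 + 0.866 + 3.878 + 1.372 + 0.969) / 6 = 1.9373333
sigma = R_bar / d2 = 1.9373333 / 1.128 = 1.7174941
Cp = (USL - LSL)/(6*sigma) = (113.0 - 105.2)/(6*1.7174941) = 0.7569
Cpu = (113.0 - 108.15)/(3*1.7174941) = 0.9413
Cpl = (108.15 - 105.2)/(3*1.7174941) = 0.5725
Cpk = min(Cpu, Cpl) = 0.5725

0.5725


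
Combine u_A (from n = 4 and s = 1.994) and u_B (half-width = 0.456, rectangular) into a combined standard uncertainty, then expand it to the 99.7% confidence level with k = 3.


u_A = s / sqrt(n) = 1.994 / sqrt(4) = 0.997
u_B = half_width / sqrt(3) = 0.456 / sqrt(3) = 0.26327172
uc = sqrt(u_A^2 + u_B^2) = sqrt(0.997^2 + 0.26327172^2) = 1.0311746
U = k * uc = 3 * 1.0311746
U = 3.0935

3.0935


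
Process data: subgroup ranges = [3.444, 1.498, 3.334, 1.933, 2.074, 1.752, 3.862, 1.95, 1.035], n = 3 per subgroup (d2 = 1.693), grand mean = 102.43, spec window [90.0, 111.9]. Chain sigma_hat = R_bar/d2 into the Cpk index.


R_bar = (3.444 + 1.498 + 3.334 + 1.933 + 2.074 + 1.752 + 3.862 + 1.95 + 1.035) / 9 = 2.3202222
sigma = R_bar / d2 = 2.3202222 / 1.693 = 1.3704797
Cp = (USL - LSL)/(6*sigma) = (111.9 - 90.0)/(6*1.3704797) = 2.6633
Cpu = (111.9 - 102.43)/(3*1.3704797) = 2.3033
Cpl = (102.43 - 90.0)/(3*1.3704797) = 3.0233
Cpk = min(Cpu, Cpl) = 2.3033

2.3033


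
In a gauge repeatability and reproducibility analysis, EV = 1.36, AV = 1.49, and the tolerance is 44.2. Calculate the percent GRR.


GRR = sqrt(EV^2 + AV^2) = sqrt(1.36^2 + 1.49^2) = 2.0173497
%GRR = GRR / tol * 100 = 2.0173497 / 44.2 * 100
%GRR = 4.5641

4.5641


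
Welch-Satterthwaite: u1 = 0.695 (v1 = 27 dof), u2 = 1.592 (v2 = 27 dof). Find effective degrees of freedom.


uc = sqrt(u1^2 + u2^2) = sqrt(0.695^2 + 1.592^2) = 1.7370921
v_eff = uc^4 / (u1^4/v1 + u2^4/v2)
= 1.7370921^4 / (0.695^4/27 + 1.592^4/27)
= 9.1052396 / 0.24654892
v_eff = 36.9308

36.9308


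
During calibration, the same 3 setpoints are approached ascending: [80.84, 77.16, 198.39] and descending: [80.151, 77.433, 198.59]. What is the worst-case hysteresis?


|80.84 - 80.151| = 0.6890
|77.16 - 77.433| = 0.2730
|198.39 - 198.59| = 0.2000
hysteresis = max(diffs) = 0.6890

0.6890


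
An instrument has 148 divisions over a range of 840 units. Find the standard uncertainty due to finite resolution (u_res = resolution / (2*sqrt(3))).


resolution = range / divisions
resolution = 840 / 148 = 5.6756757
u_res = resolution / (2*sqrt(3))
u_res = 5.6756757 / 3.4641016
u_res = 1.6384

1.6384


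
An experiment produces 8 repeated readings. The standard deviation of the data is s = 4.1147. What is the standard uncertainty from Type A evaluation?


u_A = s / sqrt(n)
u_A = 4.1147 / sqrt(8)
u_A = 4.1147 / 2.8284271
u_A = 1.4548

1.4548


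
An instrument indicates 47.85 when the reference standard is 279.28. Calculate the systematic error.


Systematic error = measured - true
= 47.85 - 279.28
= -231.4300

-231.4300


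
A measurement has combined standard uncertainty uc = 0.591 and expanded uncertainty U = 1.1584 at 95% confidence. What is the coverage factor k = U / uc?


k = U / uc
k = 1.1584 / 0.591
k = 1.96

1.96


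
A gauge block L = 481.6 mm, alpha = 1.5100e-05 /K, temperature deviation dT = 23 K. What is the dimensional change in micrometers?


dL = L * alpha * dT
= 481.6 * 1.5100e-05 * 23
= 0.1672597 mm
dL_um = 0.1672597 * 1000 = 167.2597 um

167.2597


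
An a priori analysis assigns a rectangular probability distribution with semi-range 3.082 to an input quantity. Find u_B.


u_B = half_width / sqrt(3)
u_B = 3.082 / 1.7320508
u_B = 1.7794

1.7794


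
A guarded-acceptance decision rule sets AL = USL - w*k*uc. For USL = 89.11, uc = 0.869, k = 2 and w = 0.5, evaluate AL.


U = k * uc = 2 * 0.869 = 1.738
guard band g = w * U = 0.5 * 1.738 = 0.869
AL = USL - g = 89.11 - 0.869
AL = 88.2410

88.2410


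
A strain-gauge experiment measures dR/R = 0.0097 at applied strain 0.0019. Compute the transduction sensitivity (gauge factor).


GF = (dR/R) / epsilon
= 0.0097 / 0.0019
= 5.1053

5.1053


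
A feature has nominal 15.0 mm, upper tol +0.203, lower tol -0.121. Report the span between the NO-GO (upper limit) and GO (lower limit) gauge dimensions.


GO = nominal - lower_tol (smallest hole = maximum material condition)
GO = 15.0 - 0.121 = 14.879
NO-GO = nominal + upper_tol (largest hole = least material condition)
NO-GO = 15.0 + 0.203 = 15.203
spread = NO-GO - GO = 15.203 - 14.879 = 0.3240

0.3240


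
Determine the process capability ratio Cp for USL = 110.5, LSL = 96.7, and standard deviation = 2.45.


Cp = (USL - LSL) / (6 * sigma)
= (110.5 - 96.7) / (6 * 2.45)
= 13.8000 / 14.7000
= 0.9388

0.9388


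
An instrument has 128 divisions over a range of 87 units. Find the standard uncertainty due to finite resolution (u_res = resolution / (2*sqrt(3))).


resolution = range / divisions
resolution = 87 / 128 = 0.6796875
u_res = resolution / (2*sqrt(3))
u_res = 0.6796875 / 3.4641016
u_res = 0.1962

0.1962


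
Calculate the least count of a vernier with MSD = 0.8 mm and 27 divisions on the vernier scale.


LC = MSD / n_div
= 0.8 / 27
= 0.0296

0.0296


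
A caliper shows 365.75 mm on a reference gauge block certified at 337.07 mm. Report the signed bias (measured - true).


Systematic error = measured - true
= 365.75 - 337.07
= 28.6800

28.6800


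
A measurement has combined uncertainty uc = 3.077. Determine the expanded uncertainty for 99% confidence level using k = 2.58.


U = k * uc
U = 2.58 * 3.077
U = 7.9387

7.9387


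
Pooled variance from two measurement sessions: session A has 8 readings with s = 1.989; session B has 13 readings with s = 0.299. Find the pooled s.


s_p = sqrt(((n1-1)*s1^2 + (n2-1)*s2^2) / (n1+n2-2))
numerator = (8-1)*1.989^2 + (13-1)*0.299^2 = 27.692847 + 1.072812 = 28.765659
denominator = 8 + 13 - 2 = 19
s_p^2 = 28.765659 / 19 = 1.5139821
s_p = sqrt(1.5139821) = 1.2304

1.2304


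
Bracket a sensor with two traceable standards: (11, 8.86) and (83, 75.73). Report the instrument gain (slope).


slope = (y2 - y1) / (x2 - x1)
= (75.73 - 8.86) / (83 - 11)
= 66.8700 / 72
= 0.9288

0.9288


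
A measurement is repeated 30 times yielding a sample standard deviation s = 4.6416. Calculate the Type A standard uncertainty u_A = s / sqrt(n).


u_A = s / sqrt(n)
u_A = 4.6416 / sqrt(30)
u_A = 4.6416 / 5.4772256
u_A = 0.8474

0.8474


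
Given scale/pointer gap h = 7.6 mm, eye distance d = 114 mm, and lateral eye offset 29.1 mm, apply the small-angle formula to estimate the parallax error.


error = h * offset / d
= 7.6 * 29.1 / 114
= 1.9400

1.9400


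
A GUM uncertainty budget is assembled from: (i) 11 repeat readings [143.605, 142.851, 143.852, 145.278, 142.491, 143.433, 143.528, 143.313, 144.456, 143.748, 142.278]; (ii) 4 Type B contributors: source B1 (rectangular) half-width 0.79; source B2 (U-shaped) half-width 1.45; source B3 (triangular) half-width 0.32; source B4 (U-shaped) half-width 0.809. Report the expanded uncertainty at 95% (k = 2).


mean = (143.605 + 142.851 + 143.852 + 145.278 + 142.491 + 143.433 + 143.528 + 143.313 + 144.456 + 143.748 + 142.278) / 11 = 143.5302727
s = sqrt(sum((x - mean)^2)/(n-1)) = 0.8505516
u_A = s / sqrt(n) = 0.8505516 / sqrt(11) = 0.25645096
u_B1 = 0.79 / sqrt(3) = 0.45610671
u_B2 = 1.45 / sqrt(2) = 1.0253048
u_B3 = 0.32 / sqrt(6) = 0.13063945
u_B4 = 0.809 / sqrt(2) = 0.57204939
uc = sqrt(0.25645096^2 + 0.45610671^2 + 1.0253048^2 + 0.13063945^2 + 0.57204939^2) = 1.2920362
U = k * uc = 2 * 1.2920362
U = 2.5841

2.5841


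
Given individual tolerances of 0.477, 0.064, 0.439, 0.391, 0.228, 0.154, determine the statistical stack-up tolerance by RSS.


RSS = sqrt(0.477^2 + 0.064^2 + 0.439^2 + 0.391^2 + 0.228^2 + 0.154^2)
= sqrt(0.652927)
= 0.8080

0.8080


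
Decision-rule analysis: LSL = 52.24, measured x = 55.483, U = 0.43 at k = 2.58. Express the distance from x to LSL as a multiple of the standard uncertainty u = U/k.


u = U / k = 0.43 / 2.58 = 0.16666667
margin = |LSL - x| = |52.24 - 55.483| = 3.243
z = margin / u = 3.243 / 0.16666667
z = 19.4580

19.4580


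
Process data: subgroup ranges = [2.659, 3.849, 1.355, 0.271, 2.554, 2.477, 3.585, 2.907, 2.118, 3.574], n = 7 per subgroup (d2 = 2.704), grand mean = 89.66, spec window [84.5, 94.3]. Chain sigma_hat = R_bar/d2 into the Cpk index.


R_bar = (2.659 + 3.849 + 1.355 + 0.271 + 2.554 + 2.477 + 3.585 + 2.907 + 2.118 + 3.574) / 10 = 2.5349
sigma = R_bar / d2 = 2.5349 / 2.704 = 0.93746302
Cp = (USL - LSL)/(6*sigma) = (94.3 - 84.5)/(6*0.93746302) = 1.7423
Cpu = (94.3 - 89.66)/(3*0.93746302) = 1.6498
Cpl = (89.66 - 84.5)/(3*0.93746302) = 1.8347
Cpk = min(Cpu, Cpl) = 1.6498

1.6498


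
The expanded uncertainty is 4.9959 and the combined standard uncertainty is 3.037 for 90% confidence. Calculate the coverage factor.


k = U / uc
k = 4.9959 / 3.037
k = 1.645

1.645


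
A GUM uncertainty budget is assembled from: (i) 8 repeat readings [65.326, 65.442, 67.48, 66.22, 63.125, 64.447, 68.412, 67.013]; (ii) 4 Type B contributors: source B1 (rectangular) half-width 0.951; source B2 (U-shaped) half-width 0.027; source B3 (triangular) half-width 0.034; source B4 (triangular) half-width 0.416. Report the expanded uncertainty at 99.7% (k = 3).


mean = (65.326 + 65.442 + 67.48 + 66.22 + 63.125 + 64.447 + 68.412 + 67.013) / 8 = 65.933125
s = sqrt(sum((x - mean)^2)/(n-1)) = 1.7108899
u_A = s / sqrt(n) = 1.7108899 / sqrt(8) = 0.60489093
u_B1 = 0.951 / sqrt(3) = 0.54906011
u_B2 = 0.027 / sqrt(2) = 0.019091883
u_B3 = 0.034 / sqrt(6) = 0.013880442
u_B4 = 0.416 / sqrt(6) = 0.16983129
uc = sqrt(0.60489093^2 + 0.54906011^2 + 0.019091883^2 + 0.013880442^2 + 0.16983129^2) = 0.83472144
U = k * uc = 3 * 0.83472144
U = 2.5042

2.5042


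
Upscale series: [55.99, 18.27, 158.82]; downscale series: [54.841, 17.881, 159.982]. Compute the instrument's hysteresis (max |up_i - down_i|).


|55.99 - 54.841| = 1.1490
|18.27 - 17.881| = 0.3890
|158.82 - 159.982| = 1.1620
hysteresis = max(diffs) = 1.1620

1.1620


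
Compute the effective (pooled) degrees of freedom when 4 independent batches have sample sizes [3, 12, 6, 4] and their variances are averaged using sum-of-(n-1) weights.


nu = sum_i (n_i - 1)
nu = ((3 - 1) + (12 - 1) + (6 - 1) + (4 - 1))
nu = 2 + 11 + 5 + 3
nu = 21

21


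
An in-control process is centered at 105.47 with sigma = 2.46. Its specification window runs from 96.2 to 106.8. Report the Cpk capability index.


Cpu = (USL - mean) / (3*sigma) = (106.8 - 105.47) / (3*2.46) = 0.1802
Cpl = (mean - LSL) / (3*sigma) = (105.47 - 96.2) / (3*2.46) = 1.2561
Cpk = min(Cpu, Cpl) = 0.1802

0.1802


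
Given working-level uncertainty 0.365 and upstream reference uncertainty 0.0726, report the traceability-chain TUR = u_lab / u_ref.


TUR = u_lab / u_ref
= 0.365 / 0.0726
= 5.0275

5.0275


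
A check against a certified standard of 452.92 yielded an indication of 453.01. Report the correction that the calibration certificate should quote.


Correction = standard - reading
= 452.92 - 453.01
= -0.0900

-0.0900


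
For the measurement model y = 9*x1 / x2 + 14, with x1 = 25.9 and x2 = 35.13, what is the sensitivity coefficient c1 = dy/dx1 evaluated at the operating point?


y = 9*x1 / x2 + 14
dy/dx1 = 9/x2
Evaluate at x2 = 35.13: c1 = 9 / 35.13
c1 = 0.2562

0.2562


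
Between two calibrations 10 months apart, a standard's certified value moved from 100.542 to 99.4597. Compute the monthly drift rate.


rate = (v2 - v1) / months
= (99.4597 - 100.542) / 10
= -1.0823 / 10
= -0.1082

-0.1082


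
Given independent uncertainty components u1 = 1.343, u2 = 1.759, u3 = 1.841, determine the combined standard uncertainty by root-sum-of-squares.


uc = sqrt(1.343^2 + 1.759^2 + 1.841^2)
uc = sqrt(8.287011)
uc = 2.8787

2.8787


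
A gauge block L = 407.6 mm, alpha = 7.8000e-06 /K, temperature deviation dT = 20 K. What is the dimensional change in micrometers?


dL = L * alpha * dT
= 407.6 * 7.8000e-06 * 20
= 0.0635856 mm
dL_um = 0.0635856 * 1000 = 63.5856 um

63.5856


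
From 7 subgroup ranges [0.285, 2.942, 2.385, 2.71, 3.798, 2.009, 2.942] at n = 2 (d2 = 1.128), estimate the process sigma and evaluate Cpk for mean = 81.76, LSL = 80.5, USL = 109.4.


R_bar = (0.285 + 2.942 + 2.385 + 2.71 + 3.798 + 2.009 + 2.942) / 7 = 2.4387143
sigma = R_bar / d2 = 2.4387143 / 1.128 = 2.1619808
Cp = (USL - LSL)/(6*sigma) = (109.4 - 80.5)/(6*2.1619808) = 2.2279
Cpu = (109.4 - 81.76)/(3*2.1619808) = 4.2615
Cpl = (81.76 - 80.5)/(3*2.1619808) = 0.1943
Cpk = min(Cpu, Cpl) = 0.1943

0.1943


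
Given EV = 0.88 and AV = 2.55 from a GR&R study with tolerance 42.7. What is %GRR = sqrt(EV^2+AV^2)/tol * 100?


GRR = sqrt(EV^2 + AV^2) = sqrt(0.88^2 + 2.55^2) = 2.697573
%GRR = GRR / tol * 100 = 2.697573 / 42.7 * 100
%GRR = 6.3175

6.3175


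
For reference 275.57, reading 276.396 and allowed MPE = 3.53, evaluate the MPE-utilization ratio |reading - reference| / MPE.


e = indication - reference = 276.396 - 275.57 = 0.8260
|e| = 0.8260
ratio = |e| / MPE = 0.8260 / 3.53
ratio = 0.2340

0.2340


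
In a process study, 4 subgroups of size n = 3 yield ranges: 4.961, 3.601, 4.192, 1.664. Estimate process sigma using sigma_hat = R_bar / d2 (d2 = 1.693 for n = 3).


R_bar = (4.961 + 3.601 + 4.192 + 1.664) / 4
R_bar = 14.418 / 4 = 3.6045
sigma_hat = R_bar / d2 = 3.6045 / 1.693 = 2.1291

2.1291


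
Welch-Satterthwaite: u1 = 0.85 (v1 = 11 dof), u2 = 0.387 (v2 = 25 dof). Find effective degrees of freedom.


uc = sqrt(u1^2 + u2^2) = sqrt(0.85^2 + 0.387^2) = 0.93395342
v_eff = uc^4 / (u1^4/v1 + u2^4/v2)
= 0.93395342^4 / (0.85^4/11 + 0.387^4/25)
= 0.76085319 / 0.048352344
v_eff = 15.7356

15.7356


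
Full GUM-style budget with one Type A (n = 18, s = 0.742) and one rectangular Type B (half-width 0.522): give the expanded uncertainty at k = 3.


u_A = s / sqrt(n) = 0.742 / sqrt(18) = 0.17489108
u_B = half_width / sqrt(3) = 0.522 / sqrt(3) = 0.30137684
uc = sqrt(u_A^2 + u_B^2) = sqrt(0.17489108^2 + 0.30137684^2) = 0.34844639
U = k * uc = 3 * 0.34844639
U = 1.0453

1.0453


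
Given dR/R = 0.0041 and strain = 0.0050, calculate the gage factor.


GF = (dR/R) / epsilon
= 0.0041 / 0.0050
= 0.8200

0.8200


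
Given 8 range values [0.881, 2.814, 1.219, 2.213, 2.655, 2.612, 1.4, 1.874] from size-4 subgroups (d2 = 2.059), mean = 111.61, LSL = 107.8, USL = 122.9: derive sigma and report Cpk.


R_bar = (0.881 + 2.814 + 1.219 + 2.213 + 2.655 + 2.612 + 1.4 + 1.874) / 8 = 1.9585
sigma = R_bar / d2 = 1.9585 / 2.059 = 0.9511899
Cp = (USL - LSL)/(6*sigma) = (122.9 - 107.8)/(6*0.9511899) = 2.6458
Cpu = (122.9 - 111.61)/(3*0.9511899) = 3.9564
Cpl = (111.61 - 107.8)/(3*0.9511899) = 1.3352
Cpk = min(Cpu, Cpl) = 1.3352

1.3352


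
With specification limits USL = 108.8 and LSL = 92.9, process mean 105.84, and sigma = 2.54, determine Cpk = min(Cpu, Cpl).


Cpu = (USL - mean) / (3*sigma) = (108.8 - 105.84) / (3*2.54) = 0.3885
Cpl = (mean - LSL) / (3*sigma) = (105.84 - 92.9) / (3*2.54) = 1.6982
Cpk = min(Cpu, Cpl) = 0.3885

0.3885


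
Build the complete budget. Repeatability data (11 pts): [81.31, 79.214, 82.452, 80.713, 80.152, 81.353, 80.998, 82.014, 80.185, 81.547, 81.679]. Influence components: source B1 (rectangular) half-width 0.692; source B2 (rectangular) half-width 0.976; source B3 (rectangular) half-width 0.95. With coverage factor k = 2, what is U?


mean = (81.31 + 79.214 + 82.452 + 80.713 + 80.152 + 81.353 + 80.998 + 82.014 + 80.185 + 81.547 + 81.679) / 11 = 81.05609091
s = sqrt(sum((x - mean)^2)/(n-1)) = 0.93479136
u_A = s / sqrt(n) = 0.93479136 / sqrt(11) = 0.2818502
u_B1 = 0.692 / sqrt(3) = 0.39952639
u_B2 = 0.976 / sqrt(3) = 0.56349386
u_B3 = 0.95 / sqrt(3) = 0.54848276
uc = sqrt(0.2818502^2 + 0.39952639^2 + 0.56349386^2 + 0.54848276^2) = 0.92596951
U = k * uc = 2 * 0.92596951
U = 1.8519

1.8519


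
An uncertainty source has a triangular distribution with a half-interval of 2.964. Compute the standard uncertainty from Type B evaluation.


u_B = half_width / sqrt(6)
u_B = 2.964 / 2.4494897
u_B = 1.2100

1.2100


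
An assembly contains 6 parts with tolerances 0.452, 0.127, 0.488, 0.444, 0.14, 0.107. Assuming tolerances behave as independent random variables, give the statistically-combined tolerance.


RSS = sqrt(0.452^2 + 0.127^2 + 0.488^2 + 0.444^2 + 0.14^2 + 0.107^2)
= sqrt(0.686762)
= 0.8287

0.8287


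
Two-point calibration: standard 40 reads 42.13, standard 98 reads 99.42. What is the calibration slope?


slope = (y2 - y1) / (x2 - x1)
= (99.42 - 42.13) / (98 - 40)
= 57.2900 / 58
= 0.9878

0.9878


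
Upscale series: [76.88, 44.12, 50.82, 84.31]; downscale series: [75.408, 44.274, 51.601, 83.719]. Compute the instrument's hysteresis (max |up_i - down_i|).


|76.88 - 75.408| = 1.4720
|44.12 - 44.274| = 0.1540
|50.82 - 51.601| = 0.7810
|84.31 - 83.719| = 0.5910
hysteresis = max(diffs) = 1.4720

1.4720


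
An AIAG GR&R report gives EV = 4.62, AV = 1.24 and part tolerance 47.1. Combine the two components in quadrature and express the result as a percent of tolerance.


GRR = sqrt(EV^2 + AV^2) = sqrt(4.62^2 + 1.24^2) = 4.7835134
%GRR = GRR / tol * 100 = 4.7835134 / 47.1 * 100
%GRR = 10.1561

10.1561


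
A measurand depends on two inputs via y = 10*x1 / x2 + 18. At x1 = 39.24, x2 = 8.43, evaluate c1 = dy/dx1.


y = 10*x1 / x2 + 18
dy/dx1 = 10/x2
Evaluate at x2 = 8.43: c1 = 10 / 8.43
c1 = 1.1862

1.1862


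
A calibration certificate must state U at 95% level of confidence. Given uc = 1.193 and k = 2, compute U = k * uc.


U = k * uc
U = 2 * 1.193
U = 2.3860

2.3860


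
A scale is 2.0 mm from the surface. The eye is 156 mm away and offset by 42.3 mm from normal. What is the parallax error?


error = h * offset / d
= 2.0 * 42.3 / 156
= 0.5423

0.5423


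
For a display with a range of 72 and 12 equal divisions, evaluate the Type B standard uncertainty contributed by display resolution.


resolution = range / divisions
resolution = 72 / 12 = 6
u_res = resolution / (2*sqrt(3))
u_res = 6 / 3.4641016
u_res = 1.7321

1.7321


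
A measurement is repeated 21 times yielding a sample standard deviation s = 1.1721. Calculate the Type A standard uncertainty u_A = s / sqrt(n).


u_A = s / sqrt(n)
u_A = 1.1721 / sqrt(21)
u_A = 1.1721 / 4.5825757
u_A = 0.2558

0.2558


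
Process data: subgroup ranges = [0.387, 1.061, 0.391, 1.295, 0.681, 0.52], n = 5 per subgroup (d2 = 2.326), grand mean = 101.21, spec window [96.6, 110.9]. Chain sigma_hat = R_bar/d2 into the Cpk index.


R_bar = (0.387 + 1.061 + 0.391 + 1.295 + 0.681 + 0.52) / 6 = 0.7225
sigma = R_bar / d2 = 0.7225 / 2.326 = 0.31061909
Cp = (USL - LSL)/(6*sigma) = (110.9 - 96.6)/(6*0.31061909) = 7.6728
Cpu = (110.9 - 101.21)/(3*0.31061909) = 10.3986
Cpl = (101.21 - 96.6)/(3*0.31061909) = 4.9471
Cpk = min(Cpu, Cpl) = 4.9471

4.9471


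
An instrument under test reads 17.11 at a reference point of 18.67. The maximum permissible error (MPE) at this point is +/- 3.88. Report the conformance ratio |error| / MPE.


e = indication - reference = 17.11 - 18.67 = -1.5600
|e| = 1.5600
ratio = |e| / MPE = 1.5600 / 3.88
ratio = 0.4021

0.4021


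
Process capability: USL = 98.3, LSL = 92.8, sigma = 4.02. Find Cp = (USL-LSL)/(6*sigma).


Cp = (USL - LSL) / (6 * sigma)
= (98.3 - 92.8) / (6 * 4.02)
= 5.5000 / 24.1200
= 0.2280

0.2280


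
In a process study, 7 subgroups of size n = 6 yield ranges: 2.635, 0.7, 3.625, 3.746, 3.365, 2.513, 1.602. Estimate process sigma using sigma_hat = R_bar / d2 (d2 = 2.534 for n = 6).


R_bar = (2.635 + 0.7 + 3.625 + 3.746 + 3.365 + 2.513 + 1.602) / 7
R_bar = 18.186 / 7 = 2.598
sigma_hat = R_bar / d2 = 2.598 / 2.534 = 1.0253

1.0253


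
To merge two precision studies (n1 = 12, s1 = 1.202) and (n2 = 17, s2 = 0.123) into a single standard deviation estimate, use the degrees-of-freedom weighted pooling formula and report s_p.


s_p = sqrt(((n1-1)*s1^2 + (n2-1)*s2^2) / (n1+n2-2))
numerator = (12-1)*1.202^2 + (17-1)*0.123^2 = 15.892844 + 0.242064 = 16.134908
denominator = 12 + 17 - 2 = 27
s_p^2 = 16.134908 / 27 = 0.59758919
s_p = sqrt(0.59758919) = 0.7730

0.7730


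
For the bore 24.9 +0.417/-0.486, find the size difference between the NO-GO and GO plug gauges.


GO = nominal - lower_tol (smallest hole = maximum material condition)
GO = 24.9 - 0.486 = 24.414
NO-GO = nominal + upper_tol (largest hole = least material condition)
NO-GO = 24.9 + 0.417 = 25.317
spread = NO-GO - GO = 25.317 - 24.414 = 0.9030

0.9030


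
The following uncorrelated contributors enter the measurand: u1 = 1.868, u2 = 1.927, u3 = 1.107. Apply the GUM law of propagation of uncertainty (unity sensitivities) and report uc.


uc = sqrt(1.868^2 + 1.927^2 + 1.107^2)
uc = sqrt(8.428202)
uc = 2.9031

2.9031


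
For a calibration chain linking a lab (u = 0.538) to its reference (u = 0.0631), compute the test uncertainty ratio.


TUR = u_lab / u_ref
= 0.538 / 0.0631
= 8.5261

8.5261


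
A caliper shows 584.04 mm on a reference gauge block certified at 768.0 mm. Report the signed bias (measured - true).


Systematic error = measured - true
= 584.04 - 768.0
= -183.9600

-183.9600


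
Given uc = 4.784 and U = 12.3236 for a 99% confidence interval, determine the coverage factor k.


k = U / uc
k = 12.3236 / 4.784
k = 2.576

2.576


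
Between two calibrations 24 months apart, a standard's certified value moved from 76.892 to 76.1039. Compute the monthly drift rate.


rate = (v2 - v1) / months
= (76.1039 - 76.892) / 24
= -0.7881 / 24
= -0.0328

-0.0328


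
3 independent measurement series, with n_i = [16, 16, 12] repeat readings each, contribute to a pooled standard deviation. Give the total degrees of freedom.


nu = sum_i (n_i - 1)
nu = ((16 - 1) + (16 - 1) + (12 - 1))
nu = 15 + 15 + 11
nu = 41

41


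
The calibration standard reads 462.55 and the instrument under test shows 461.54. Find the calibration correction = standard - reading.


Correction = standard - reading
= 462.55 - 461.54
= 1.0100

1.0100


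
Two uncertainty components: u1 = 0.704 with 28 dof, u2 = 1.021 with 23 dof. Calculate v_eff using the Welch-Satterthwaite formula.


uc = sqrt(u1^2 + u2^2) = sqrt(0.704^2 + 1.021^2) = 1.2401843
v_eff = uc^4 / (u1^4/v1 + u2^4/v2)
= 1.2401843^4 / (0.704^4/28 + 1.021^4/23)
= 2.3656196 / 0.056019784
v_eff = 42.2283

42.2283


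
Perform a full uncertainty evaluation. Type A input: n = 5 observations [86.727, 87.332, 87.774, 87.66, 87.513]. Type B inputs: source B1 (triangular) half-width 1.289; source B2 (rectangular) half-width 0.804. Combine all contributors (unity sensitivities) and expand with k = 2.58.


mean = (86.727 + 87.332 + 87.774 + 87.66 + 87.513) / 5 = 87.4012
s = sqrt(sum((x - mean)^2)/(n-1)) = 0.41164026
u_A = s / sqrt(n) = 0.41164026 / sqrt(5) = 0.18409112
u_B1 = 1.289 / sqrt(6) = 0.52623205
u_B2 = 0.804 / sqrt(3) = 0.46418962
uc = sqrt(0.18409112^2 + 0.52623205^2 + 0.46418962^2) = 0.72545276
U = k * uc = 2.58 * 0.72545276
U = 1.8717

1.8717


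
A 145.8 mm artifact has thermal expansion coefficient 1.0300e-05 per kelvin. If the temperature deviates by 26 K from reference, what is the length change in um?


dL = L * alpha * dT
= 145.8 * 1.0300e-05 * 26
= 0.0390452 mm
dL_um = 0.0390452 * 1000 = 39.0452 um

39.0452


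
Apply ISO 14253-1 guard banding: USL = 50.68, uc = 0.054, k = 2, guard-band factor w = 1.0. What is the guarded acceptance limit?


U = k * uc = 2 * 0.054 = 0.108
guard band g = w * U = 1.0 * 0.108 = 0.108
AL = USL - g = 50.68 - 0.108
AL = 50.5720

50.5720


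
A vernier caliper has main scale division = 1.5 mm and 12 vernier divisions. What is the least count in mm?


LC = MSD / n_div
= 1.5 / 12
= 0.1250

0.1250


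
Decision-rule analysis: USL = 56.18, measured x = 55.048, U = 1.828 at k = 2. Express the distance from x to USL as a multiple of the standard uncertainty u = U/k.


u = U / k = 1.828 / 2 = 0.914
margin = |USL - x| = |56.18 - 55.048| = 1.132
z = margin / u = 1.132 / 0.914
z = 1.2385

1.2385


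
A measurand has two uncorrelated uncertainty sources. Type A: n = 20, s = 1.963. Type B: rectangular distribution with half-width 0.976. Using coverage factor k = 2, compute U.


u_A = s / sqrt(n) = 1.963 / sqrt(20) = 0.43894014
u_B = half_width / sqrt(3) = 0.976 / sqrt(3) = 0.56349386
uc = sqrt(u_A^2 + u_B^2) = sqrt(0.43894014^2 + 0.56349386^2) = 0.7142785
U = k * uc = 2 * 0.7142785
U = 1.4286

1.4286


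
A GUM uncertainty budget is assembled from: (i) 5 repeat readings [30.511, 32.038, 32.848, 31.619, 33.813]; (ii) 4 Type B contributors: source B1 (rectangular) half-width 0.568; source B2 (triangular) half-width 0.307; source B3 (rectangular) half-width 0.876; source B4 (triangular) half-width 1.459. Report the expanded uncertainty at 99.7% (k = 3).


mean = (30.511 + 32.038 + 32.848 + 31.619 + 33.813) / 5 = 32.1658
s = sqrt(sum((x - mean)^2)/(n-1)) = 1.2482338
u_A = s / sqrt(n) = 1.2482338 / sqrt(5) = 0.55822713
u_B1 = 0.568 / sqrt(3) = 0.32793495
u_B2 = 0.307 / sqrt(6) = 0.12533223
u_B3 = 0.876 / sqrt(3) = 0.50575884
u_B4 = 1.459 / sqrt(6) = 0.59563426
uc = sqrt(0.55822713^2 + 0.32793495^2 + 0.12533223^2 + 0.50575884^2 + 0.59563426^2) = 1.0224672
U = k * uc = 3 * 1.0224672
U = 3.0674

3.0674


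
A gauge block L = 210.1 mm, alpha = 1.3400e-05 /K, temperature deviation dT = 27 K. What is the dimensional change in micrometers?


dL = L * alpha * dT
= 210.1 * 1.3400e-05 * 27
= 0.0760142 mm
dL_um = 0.0760142 * 1000 = 76.0142 um

76.0142


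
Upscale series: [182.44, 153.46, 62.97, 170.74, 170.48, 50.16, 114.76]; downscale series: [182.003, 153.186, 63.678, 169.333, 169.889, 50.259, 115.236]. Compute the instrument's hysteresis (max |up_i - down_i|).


|182.44 - 182.003| = 0.4370
|153.46 - 153.186| = 0.2740
|62.97 - 63.678| = 0.7080
|170.74 - 169.333| = 1.4070
|170.48 - 169.889| = 0.5910
|50.16 - 50.259| = 0.0990
|114.76 - 115.236| = 0.4760
hysteresis = max(diffs) = 1.4070

1.4070


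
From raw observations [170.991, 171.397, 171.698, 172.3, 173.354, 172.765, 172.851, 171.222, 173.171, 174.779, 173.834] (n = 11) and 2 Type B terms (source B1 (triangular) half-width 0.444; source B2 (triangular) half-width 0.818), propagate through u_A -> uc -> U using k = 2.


mean = (170.991 + 171.397 + 171.698 + 172.3 + 173.354 + 172.765 + 172.851 + 171.222 + 173.171 + 174.779 + 173.834) / 11 = 172.5783636
s = sqrt(sum((x - mean)^2)/(n-1)) = 1.1869713
u_A = s / sqrt(n) = 1.1869713 / sqrt(11) = 0.35788531
u_B1 = 0.444 / sqrt(6) = 0.18126224
u_B2 = 0.818 / sqrt(6) = 0.3339471
uc = sqrt(0.35788531^2 + 0.18126224^2 + 0.3339471^2) = 0.52197563
U = k * uc = 2 * 0.52197563
U = 1.0440

1.0440


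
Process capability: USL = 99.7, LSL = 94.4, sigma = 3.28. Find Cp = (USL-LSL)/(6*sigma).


Cp = (USL - LSL) / (6 * sigma)
= (99.7 - 94.4) / (6 * 3.28)
= 5.3000 / 19.6800
= 0.2693

0.2693


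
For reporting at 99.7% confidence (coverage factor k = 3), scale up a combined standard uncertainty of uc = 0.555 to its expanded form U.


U = k * uc
U = 3 * 0.555
U = 1.6650

1.6650


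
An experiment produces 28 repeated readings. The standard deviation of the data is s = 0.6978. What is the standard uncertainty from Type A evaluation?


u_A = s / sqrt(n)
u_A = 0.6978 / sqrt(28)
u_A = 0.6978 / 5.2915026
u_A = 0.1319

0.1319
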